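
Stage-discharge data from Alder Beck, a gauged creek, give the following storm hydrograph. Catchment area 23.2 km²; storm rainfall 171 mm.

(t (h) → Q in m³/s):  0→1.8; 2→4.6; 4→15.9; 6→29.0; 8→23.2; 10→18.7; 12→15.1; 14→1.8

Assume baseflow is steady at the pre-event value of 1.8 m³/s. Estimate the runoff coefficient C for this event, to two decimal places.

ΣQ_DR = 95.70 m³/s; V = ΣQ_DR·Δt = 6.890 × 10^5 m³.
Runoff depth d = V / A = 29.70 mm.
C = d / P = 29.70 / 171 = 0.17.

C ≈ 0.17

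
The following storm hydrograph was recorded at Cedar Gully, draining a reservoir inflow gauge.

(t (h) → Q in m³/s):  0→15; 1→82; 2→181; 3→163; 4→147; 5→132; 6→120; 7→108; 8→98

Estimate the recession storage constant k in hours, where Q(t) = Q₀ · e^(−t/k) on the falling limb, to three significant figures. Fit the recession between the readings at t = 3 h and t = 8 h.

On the falling limb, Q drops from 163 to 98 m³/s between t = 3 h and t = 8 h (Δt = 5 h).
k = −Δt / ln(Q₂/Q₁) = −5 / ln(98/163) = 9.83 h.

k ≈ 9.83 h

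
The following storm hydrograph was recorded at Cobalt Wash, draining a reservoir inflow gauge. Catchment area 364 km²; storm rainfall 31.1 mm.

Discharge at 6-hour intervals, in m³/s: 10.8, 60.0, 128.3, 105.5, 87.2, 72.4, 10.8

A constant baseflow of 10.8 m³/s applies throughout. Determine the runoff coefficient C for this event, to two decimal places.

C ≈ 0.76

ΣQ_DR = 399.4 m³/s; V = ΣQ_DR·Δt = 8.627 × 10^6 m³.
Runoff depth d = V / A = 23.70 mm.
C = d / P = 23.70 / 31.1 = 0.76.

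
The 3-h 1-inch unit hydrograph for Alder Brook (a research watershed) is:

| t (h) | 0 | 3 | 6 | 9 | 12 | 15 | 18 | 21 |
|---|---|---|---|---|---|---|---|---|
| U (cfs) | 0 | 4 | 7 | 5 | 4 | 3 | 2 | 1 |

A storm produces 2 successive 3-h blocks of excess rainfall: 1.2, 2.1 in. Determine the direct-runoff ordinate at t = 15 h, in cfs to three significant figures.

Q ≈ 12.0 cfs

By discrete convolution, Q_j = Σ (P_i / 1 in) · U_{j−i}.
At t = 15 h (j=5): Q = (1.2/1)·3 + (2.1/1)·4 = 12.0 cfs.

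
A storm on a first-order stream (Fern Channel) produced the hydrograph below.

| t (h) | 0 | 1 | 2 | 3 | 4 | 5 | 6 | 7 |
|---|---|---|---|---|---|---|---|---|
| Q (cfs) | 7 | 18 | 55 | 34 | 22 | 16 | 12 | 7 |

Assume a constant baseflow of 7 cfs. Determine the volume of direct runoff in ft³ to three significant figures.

V ≈ 4.14 × 10^5 ft³

Direct-runoff ordinates (Q − Q_b): 0.0, 11.0, 48.0, 27.0, 15.0, 9.0, 5.0, 0.0 cfs.
ΣQ_DR = 115.0 cfs.
With Δt = 1 h = 3600 s, V = ΣQ_DR · Δt = 115.0 × 3600 = 4.14 × 10^5 ft³.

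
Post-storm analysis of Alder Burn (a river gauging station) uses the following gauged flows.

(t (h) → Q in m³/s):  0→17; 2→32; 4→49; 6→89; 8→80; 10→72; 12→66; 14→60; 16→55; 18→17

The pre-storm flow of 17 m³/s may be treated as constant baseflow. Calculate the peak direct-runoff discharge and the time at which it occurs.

Q_p = 72.0 m³/s at t = 6 h

Subtracting baseflow gives direct-runoff ordinates: 0.0, 15.0, 32.0, 72.0, 63.0, 55.0, 49.0, 43.0, 38.0, 0.0 m³/s.
The maximum is 72.0 m³/s, occurring at the reading for t = 6 h.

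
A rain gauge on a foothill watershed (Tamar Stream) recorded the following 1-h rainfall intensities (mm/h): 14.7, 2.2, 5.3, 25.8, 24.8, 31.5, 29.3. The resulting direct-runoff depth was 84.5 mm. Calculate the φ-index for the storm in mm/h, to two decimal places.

φ ≈ 8.32 mm/h

Only the 5 blocks with intensity above φ contribute runoff: 14.7, 25.8, 24.8, 31.5, 29.3 mm/h.
Σ(I−φ)·Δt = d  ⇒  (14.7+25.8+24.8+31.5+29.3 − 5φ)·1 = 84.5
φ = (126.1 − 84.5/1) / 5 = 8.32 mm/h.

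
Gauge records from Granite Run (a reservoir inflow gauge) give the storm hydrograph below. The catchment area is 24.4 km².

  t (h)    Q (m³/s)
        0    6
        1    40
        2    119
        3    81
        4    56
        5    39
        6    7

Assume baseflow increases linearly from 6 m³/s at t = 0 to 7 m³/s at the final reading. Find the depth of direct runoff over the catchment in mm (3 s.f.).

d ≈ 44.6 mm

Direct runoff: 0.00, 33.83, 112.67, 74.50, 49.33, 32.17, 0.00 m³/s; ΣQ_DR = 302.5 m³/s.
V = ΣQ_DR · Δt = 302.5 × 3600 s = 1.089 × 10^6 m³.
Over A = 24.4 km², depth = V / A = 44.6 mm.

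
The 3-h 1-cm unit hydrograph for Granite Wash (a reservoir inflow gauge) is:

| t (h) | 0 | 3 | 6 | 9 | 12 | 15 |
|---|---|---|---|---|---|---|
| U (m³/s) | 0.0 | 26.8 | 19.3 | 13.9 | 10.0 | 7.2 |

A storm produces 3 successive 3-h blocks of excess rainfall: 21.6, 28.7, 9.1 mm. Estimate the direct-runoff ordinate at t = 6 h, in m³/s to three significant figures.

By discrete convolution, Q_j = Σ (P_i / 10 mm) · U_{j−i}.
At t = 6 h (j=2): Q = (21.6/10)·19.3 + (28.7/10)·26.8 + (9.1/10)·0.0 = 119 m³/s.

Q ≈ 119 m³/s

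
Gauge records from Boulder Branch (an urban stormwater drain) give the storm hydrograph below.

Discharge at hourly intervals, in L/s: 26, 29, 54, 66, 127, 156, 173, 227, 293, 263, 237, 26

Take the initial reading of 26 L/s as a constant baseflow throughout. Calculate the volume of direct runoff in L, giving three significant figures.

Direct-runoff ordinates (Q − Q_b): 0.0, 3.0, 28.0, 40.0, 101.0, 130.0, 147.0, 201.0, 267.0, 237.0, 211.0, 0.0 L/s.
ΣQ_DR = 1365 L/s.
With Δt = 1 h = 3600 s, V = ΣQ_DR · Δt = 1365 × 3600 = 4.91 × 10^6 L.

V ≈ 4.91 × 10^6 L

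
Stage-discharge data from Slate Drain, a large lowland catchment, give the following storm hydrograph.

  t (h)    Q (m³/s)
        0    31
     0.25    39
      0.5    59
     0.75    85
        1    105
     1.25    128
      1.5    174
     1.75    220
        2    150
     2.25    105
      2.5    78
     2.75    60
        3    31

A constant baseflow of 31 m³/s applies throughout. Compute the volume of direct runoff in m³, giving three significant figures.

Direct-runoff ordinates (Q − Q_b): 0.0, 8.0, 28.0, 54.0, 74.0, 97.0, 143.0, 189.0, 119.0, 74.0, 47.0, 29.0, 0.0 m³/s.
ΣQ_DR = 862.0 m³/s.
With Δt = 0.25 h = 900 s, V = ΣQ_DR · Δt = 862.0 × 900 = 7.76 × 10^5 m³.

V ≈ 7.76 × 10^5 m³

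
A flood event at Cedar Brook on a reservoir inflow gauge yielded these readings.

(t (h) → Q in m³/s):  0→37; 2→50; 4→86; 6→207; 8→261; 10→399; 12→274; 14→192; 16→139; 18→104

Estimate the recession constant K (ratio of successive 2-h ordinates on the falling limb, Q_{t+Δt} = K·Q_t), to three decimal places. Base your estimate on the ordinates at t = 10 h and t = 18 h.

Using the recession-limb readings at t = 10 h and t = 18 h: Q falls from 399 to 104 m³/s over 4 intervals.
K = (Q₂/Q₁)^(1/4) = (104/399)^(1/4) = 0.715.

K ≈ 0.715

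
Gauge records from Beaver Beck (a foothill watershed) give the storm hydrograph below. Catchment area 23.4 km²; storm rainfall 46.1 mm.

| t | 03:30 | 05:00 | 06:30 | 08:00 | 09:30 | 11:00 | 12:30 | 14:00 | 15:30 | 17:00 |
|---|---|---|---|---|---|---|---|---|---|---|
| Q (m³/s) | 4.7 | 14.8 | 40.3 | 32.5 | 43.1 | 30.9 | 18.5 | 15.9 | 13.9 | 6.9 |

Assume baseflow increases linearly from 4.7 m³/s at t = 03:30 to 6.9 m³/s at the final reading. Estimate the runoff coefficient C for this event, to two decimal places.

ΣQ_DR = 163.5 m³/s; V = ΣQ_DR·Δt = 8.829 × 10^5 m³.
Runoff depth d = V / A = 37.73 mm.
C = d / P = 37.73 / 46.1 = 0.82.

C ≈ 0.82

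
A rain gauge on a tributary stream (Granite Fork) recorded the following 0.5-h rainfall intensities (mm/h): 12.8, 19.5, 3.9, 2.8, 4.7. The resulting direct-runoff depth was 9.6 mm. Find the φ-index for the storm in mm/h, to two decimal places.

φ ≈ 6.55 mm/h

Only the 2 blocks with intensity above φ contribute runoff: 12.8, 19.5 mm/h.
Σ(I−φ)·Δt = d  ⇒  (12.8+19.5 − 2φ)·0.5 = 9.6
φ = (32.30 − 9.6/0.5) / 2 = 6.55 mm/h.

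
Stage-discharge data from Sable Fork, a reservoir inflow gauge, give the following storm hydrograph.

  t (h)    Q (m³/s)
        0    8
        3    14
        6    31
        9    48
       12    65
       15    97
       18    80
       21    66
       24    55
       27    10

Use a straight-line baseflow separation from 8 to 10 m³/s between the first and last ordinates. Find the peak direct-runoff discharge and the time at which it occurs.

Subtracting baseflow gives direct-runoff ordinates: 0.00, 5.78, 22.56, 39.33, 56.11, 87.89, 70.67, 56.44, 45.22, 0.00 m³/s.
The maximum is 87.89 m³/s, occurring at the reading for t = 15 h.

Q_p = 87.89 m³/s at t = 15 h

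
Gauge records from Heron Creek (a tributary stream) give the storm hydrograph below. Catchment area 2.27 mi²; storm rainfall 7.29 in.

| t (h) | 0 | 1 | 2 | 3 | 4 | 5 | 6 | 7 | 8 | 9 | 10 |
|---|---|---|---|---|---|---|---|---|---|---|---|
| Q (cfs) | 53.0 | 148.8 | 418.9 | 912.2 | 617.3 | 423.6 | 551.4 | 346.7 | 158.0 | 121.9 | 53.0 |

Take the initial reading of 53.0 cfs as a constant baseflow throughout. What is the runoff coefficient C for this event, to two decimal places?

ΣQ_DR = 3222 cfs; V = ΣQ_DR·Δt = 1.160 × 10^7 ft³.
Runoff depth d = V / A = 2.199 in.
C = d / P = 2.199 / 7.29 = 0.30.

C ≈ 0.30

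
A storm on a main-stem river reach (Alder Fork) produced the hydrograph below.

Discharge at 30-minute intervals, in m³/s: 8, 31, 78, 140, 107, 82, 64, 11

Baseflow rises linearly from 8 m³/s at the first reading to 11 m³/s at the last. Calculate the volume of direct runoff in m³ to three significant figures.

Direct-runoff ordinates (Q − Q_b): 0.00, 22.57, 69.14, 130.71, 97.29, 71.86, 53.43, 0.00 m³/s.
ΣQ_DR = 445.0 m³/s.
With Δt = 0.5 h = 1800 s, V = ΣQ_DR · Δt = 445.0 × 1800 = 8.01 × 10^5 m³.

V ≈ 8.01 × 10^5 m³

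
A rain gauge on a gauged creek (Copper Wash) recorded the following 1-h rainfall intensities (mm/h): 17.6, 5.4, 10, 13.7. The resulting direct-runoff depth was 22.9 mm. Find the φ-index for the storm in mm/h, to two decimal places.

φ ≈ 6.13 mm/h

Only the 3 blocks with intensity above φ contribute runoff: 17.6, 10, 13.7 mm/h.
Σ(I−φ)·Δt = d  ⇒  (17.6+10+13.7 − 3φ)·1 = 22.9
φ = (41.30 − 22.9/1) / 3 = 6.13 mm/h.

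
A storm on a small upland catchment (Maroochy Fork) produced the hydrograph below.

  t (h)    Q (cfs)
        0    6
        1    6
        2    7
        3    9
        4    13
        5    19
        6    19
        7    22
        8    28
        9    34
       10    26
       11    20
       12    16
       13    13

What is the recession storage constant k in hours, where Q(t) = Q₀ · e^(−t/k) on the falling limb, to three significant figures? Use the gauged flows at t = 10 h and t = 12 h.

On the falling limb, Q drops from 26 to 16 cfs between t = 10 h and t = 12 h (Δt = 2 h).
k = −Δt / ln(Q₂/Q₁) = −2 / ln(16/26) = 4.12 h.

k ≈ 4.12 h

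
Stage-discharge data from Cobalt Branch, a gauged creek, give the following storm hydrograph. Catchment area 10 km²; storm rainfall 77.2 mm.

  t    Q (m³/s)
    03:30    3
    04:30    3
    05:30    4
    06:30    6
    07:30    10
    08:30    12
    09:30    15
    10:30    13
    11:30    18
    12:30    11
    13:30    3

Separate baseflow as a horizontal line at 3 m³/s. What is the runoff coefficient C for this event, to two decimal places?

C ≈ 0.30

ΣQ_DR = 65.00 m³/s; V = ΣQ_DR·Δt = 2.340 × 10^5 m³.
Runoff depth d = V / A = 23.40 mm.
C = d / P = 23.40 / 77.2 = 0.30.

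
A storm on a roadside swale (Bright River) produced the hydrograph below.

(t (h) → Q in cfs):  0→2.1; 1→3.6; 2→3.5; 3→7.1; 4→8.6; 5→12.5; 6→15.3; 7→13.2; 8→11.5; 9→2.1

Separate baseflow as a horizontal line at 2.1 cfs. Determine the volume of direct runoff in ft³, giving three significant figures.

V ≈ 2.11 × 10^5 ft³

Direct-runoff ordinates (Q − Q_b): 0.0, 1.5, 1.4, 5.0, 6.5, 10.4, 13.2, 11.1, 9.4, 0.0 cfs.
ΣQ_DR = 58.50 cfs.
With Δt = 1 h = 3600 s, V = ΣQ_DR · Δt = 58.50 × 3600 = 2.11 × 10^5 ft³.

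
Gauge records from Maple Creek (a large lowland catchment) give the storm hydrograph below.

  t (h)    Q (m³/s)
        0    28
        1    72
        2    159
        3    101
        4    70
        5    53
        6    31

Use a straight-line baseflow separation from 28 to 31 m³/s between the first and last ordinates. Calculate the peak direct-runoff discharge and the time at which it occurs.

Subtracting baseflow gives direct-runoff ordinates: 0.00, 43.50, 130.00, 71.50, 40.00, 22.50, 0.00 m³/s.
The maximum is 130.00 m³/s, occurring at the reading for t = 2 h.

Q_p = 130.00 m³/s at t = 2 h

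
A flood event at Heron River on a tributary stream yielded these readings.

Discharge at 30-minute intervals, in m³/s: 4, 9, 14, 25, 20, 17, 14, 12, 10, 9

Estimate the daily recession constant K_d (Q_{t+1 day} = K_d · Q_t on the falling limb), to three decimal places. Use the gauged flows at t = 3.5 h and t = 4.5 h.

K_d ≈ 0.001

Between t = 3.5 h and t = 4.5 h the flow falls from 12 to 9 m³/s over 2×0.5 h = 1 h.
Per-interval ratio K = (9/12)^(1/2) = 0.8660; K_d = K^(24/0.5) = 0.001.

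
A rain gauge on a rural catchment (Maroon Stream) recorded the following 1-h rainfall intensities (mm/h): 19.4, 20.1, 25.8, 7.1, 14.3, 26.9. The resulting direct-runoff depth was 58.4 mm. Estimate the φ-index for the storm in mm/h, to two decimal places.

φ ≈ 9.62 mm/h

Only the 5 blocks with intensity above φ contribute runoff: 19.4, 20.1, 25.8, 14.3, 26.9 mm/h.
Σ(I−φ)·Δt = d  ⇒  (19.4+20.1+25.8+14.3+26.9 − 5φ)·1 = 58.4
φ = (106.5 − 58.4/1) / 5 = 9.62 mm/h.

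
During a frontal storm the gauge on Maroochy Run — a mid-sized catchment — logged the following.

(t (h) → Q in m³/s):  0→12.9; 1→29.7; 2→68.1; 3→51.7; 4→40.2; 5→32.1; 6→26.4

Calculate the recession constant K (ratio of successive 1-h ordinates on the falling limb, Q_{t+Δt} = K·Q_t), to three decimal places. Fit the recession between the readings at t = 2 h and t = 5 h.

K ≈ 0.778

Using the recession-limb readings at t = 2 h and t = 5 h: Q falls from 68.1 to 32.1 m³/s over 3 intervals.
K = (Q₂/Q₁)^(1/3) = (32.1/68.1)^(1/3) = 0.778.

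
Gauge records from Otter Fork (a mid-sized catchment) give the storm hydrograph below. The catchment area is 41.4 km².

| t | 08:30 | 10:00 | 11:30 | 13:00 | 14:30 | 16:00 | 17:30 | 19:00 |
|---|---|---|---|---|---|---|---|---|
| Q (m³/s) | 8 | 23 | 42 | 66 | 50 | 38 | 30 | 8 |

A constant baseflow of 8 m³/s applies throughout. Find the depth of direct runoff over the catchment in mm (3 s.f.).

Direct runoff: 0.0, 15.0, 34.0, 58.0, 42.0, 30.0, 22.0, 0.0 m³/s; ΣQ_DR = 201.0 m³/s.
V = ΣQ_DR · Δt = 201.0 × 5400 s = 1.085 × 10^6 m³.
Over A = 41.4 km², depth = V / A = 26.2 mm.

d ≈ 26.2 mm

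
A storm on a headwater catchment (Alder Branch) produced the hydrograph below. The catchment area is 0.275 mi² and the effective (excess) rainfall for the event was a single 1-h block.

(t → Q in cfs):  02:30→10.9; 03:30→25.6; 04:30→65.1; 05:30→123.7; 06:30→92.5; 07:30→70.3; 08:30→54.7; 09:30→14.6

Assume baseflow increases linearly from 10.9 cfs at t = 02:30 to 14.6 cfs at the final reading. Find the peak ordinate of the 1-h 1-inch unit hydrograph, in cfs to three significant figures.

Direct runoff: 0.00, 14.17, 53.14, 111.21, 79.49, 56.76, 40.63, 0.00 cfs; ΣQ_DR = 355.4 cfs, peak = 111.21 cfs.
Runoff depth d = ΣQ_DR·Δt / A = 355.4 × 3600 / (0.275 mi²) = 2.003 in.
The 1-inch UH is the DRH scaled by (1 in)/d, so U_p = 111.21 × 1/2.003 = 55.5 cfs.

U_p ≈ 55.5 cfs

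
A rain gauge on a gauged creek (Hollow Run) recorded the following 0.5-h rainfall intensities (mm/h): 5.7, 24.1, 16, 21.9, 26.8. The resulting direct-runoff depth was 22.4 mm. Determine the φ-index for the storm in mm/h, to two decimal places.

φ ≈ 11.00 mm/h

Only the 4 blocks with intensity above φ contribute runoff: 24.1, 16, 21.9, 26.8 mm/h.
Σ(I−φ)·Δt = d  ⇒  (24.1+16+21.9+26.8 − 4φ)·0.5 = 22.4
φ = (88.80 − 22.4/0.5) / 4 = 11.00 mm/h.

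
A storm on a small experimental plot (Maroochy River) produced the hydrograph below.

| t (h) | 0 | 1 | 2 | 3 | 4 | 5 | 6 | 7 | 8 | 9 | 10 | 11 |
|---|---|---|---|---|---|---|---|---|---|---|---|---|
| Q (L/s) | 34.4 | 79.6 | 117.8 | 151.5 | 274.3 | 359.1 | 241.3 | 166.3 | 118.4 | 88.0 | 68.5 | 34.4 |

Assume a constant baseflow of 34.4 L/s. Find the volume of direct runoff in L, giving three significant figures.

V ≈ 4.75 × 10^6 L

Direct-runoff ordinates (Q − Q_b): 0.0, 45.2, 83.4, 117.1, 239.9, 324.7, 206.9, 131.9, 84.0, 53.6, 34.1, 0.0 L/s.
ΣQ_DR = 1321 L/s.
With Δt = 1 h = 3600 s, V = ΣQ_DR · Δt = 1321 × 3600 = 4.75 × 10^6 L.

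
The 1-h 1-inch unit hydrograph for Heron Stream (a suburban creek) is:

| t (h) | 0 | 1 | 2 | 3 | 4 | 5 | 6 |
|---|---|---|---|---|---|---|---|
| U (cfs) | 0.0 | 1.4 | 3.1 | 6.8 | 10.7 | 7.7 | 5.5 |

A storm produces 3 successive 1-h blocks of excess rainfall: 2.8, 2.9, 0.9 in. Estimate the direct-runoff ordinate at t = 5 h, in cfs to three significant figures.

By discrete convolution, Q_j = Σ (P_i / 1 in) · U_{j−i}.
At t = 5 h (j=5): Q = (2.8/1)·7.7 + (2.9/1)·10.7 + (0.9/1)·6.8 = 58.7 cfs.

Q ≈ 58.7 cfs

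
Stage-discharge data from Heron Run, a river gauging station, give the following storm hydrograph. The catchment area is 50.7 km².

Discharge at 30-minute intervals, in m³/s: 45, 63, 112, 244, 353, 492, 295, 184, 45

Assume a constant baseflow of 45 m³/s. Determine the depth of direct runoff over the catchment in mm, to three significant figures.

Direct runoff: 0.0, 18.0, 67.0, 199.0, 308.0, 447.0, 250.0, 139.0, 0.0 m³/s; ΣQ_DR = 1428 m³/s.
V = ΣQ_DR · Δt = 1428 × 1800 s = 2.570 × 10^6 m³.
Over A = 50.7 km², depth = V / A = 50.7 mm.

d ≈ 50.7 mm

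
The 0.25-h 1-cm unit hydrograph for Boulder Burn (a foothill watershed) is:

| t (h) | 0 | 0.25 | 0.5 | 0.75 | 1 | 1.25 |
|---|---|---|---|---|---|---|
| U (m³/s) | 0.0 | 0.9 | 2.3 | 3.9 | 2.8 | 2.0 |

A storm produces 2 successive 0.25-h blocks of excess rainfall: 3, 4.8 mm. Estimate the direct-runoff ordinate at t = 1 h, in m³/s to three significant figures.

By discrete convolution, Q_j = Σ (P_i / 10 mm) · U_{j−i}.
At t = 1 h (j=4): Q = (3/10)·2.8 + (4.8/10)·3.9 = 2.71 m³/s.

Q ≈ 2.71 m³/s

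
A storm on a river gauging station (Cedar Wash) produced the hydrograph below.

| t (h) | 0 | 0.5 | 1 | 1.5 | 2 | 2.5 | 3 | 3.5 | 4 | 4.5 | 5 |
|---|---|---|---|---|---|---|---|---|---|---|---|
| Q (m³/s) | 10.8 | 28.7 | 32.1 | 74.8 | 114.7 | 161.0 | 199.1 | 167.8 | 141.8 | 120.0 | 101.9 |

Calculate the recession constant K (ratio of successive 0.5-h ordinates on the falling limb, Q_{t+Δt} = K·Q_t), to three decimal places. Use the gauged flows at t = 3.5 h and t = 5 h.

K ≈ 0.847

Using the recession-limb readings at t = 3.5 h and t = 5 h: Q falls from 167.8 to 101.9 m³/s over 3 intervals.
K = (Q₂/Q₁)^(1/3) = (101.9/167.8)^(1/3) = 0.847.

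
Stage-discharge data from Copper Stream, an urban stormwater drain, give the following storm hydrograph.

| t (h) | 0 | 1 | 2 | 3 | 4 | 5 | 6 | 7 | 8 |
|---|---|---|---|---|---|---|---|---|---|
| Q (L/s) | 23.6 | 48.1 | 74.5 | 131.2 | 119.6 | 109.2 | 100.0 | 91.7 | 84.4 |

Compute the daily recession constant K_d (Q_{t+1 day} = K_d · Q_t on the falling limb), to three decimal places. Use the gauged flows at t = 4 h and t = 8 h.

K_d ≈ 0.124

Between t = 4 h and t = 8 h the flow falls from 119.6 to 84.4 L/s over 4×1 h = 4 h.
Per-interval ratio K = (84.4/119.6)^(1/4) = 0.9165; K_d = K^(24/1) = 0.124.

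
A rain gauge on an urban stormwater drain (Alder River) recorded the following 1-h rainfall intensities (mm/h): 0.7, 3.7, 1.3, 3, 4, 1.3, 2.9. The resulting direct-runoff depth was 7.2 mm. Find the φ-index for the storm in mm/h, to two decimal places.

φ ≈ 1.60 mm/h

Only the 4 blocks with intensity above φ contribute runoff: 3.7, 3, 4, 2.9 mm/h.
Σ(I−φ)·Δt = d  ⇒  (3.7+3+4+2.9 − 4φ)·1 = 7.2
φ = (13.60 − 7.2/1) / 4 = 1.60 mm/h.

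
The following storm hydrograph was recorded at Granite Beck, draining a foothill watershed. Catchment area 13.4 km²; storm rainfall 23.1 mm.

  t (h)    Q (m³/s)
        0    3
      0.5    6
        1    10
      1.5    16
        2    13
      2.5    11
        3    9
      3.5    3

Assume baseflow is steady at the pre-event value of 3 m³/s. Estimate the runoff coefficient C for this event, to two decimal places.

ΣQ_DR = 47.00 m³/s; V = ΣQ_DR·Δt = 84600 m³.
Runoff depth d = V / A = 6.313 mm.
C = d / P = 6.313 / 23.1 = 0.27.

C ≈ 0.27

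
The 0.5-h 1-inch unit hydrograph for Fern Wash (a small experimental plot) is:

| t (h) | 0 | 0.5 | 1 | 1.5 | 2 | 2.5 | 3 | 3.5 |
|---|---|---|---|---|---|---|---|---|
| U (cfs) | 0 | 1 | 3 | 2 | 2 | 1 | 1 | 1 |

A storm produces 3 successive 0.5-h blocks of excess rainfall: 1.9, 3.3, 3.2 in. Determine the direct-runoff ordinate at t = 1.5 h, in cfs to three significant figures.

By discrete convolution, Q_j = Σ (P_i / 1 in) · U_{j−i}.
At t = 1.5 h (j=3): Q = (1.9/1)·2 + (3.3/1)·3 + (3.2/1)·1 = 16.9 cfs.

Q ≈ 16.9 cfs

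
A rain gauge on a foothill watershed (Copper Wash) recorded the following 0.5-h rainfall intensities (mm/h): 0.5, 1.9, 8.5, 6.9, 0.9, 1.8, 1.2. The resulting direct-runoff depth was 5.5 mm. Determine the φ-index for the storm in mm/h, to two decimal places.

φ ≈ 2.20 mm/h

Only the 2 blocks with intensity above φ contribute runoff: 8.5, 6.9 mm/h.
Σ(I−φ)·Δt = d  ⇒  (8.5+6.9 − 2φ)·0.5 = 5.5
φ = (15.40 − 5.5/0.5) / 2 = 2.20 mm/h.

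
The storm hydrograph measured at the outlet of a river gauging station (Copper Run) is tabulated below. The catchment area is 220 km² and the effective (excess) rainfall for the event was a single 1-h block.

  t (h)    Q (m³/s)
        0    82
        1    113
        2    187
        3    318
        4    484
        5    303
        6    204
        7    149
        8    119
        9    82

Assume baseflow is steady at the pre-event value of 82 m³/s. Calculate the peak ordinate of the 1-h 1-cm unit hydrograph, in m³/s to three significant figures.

U_p ≈ 201 m³/s

Direct runoff: 0.0, 31.0, 105.0, 236.0, 402.0, 221.0, 122.0, 67.0, 37.0, 0.0 m³/s; ΣQ_DR = 1221 m³/s, peak = 402.0 m³/s.
Runoff depth d = ΣQ_DR·Δt / A = 1221 × 3600 / (220 km²) = 19.98 mm.
The 1-cm UH is the DRH scaled by (10 mm)/d, so U_p = 402.0 × 10/19.98 = 201 m³/s.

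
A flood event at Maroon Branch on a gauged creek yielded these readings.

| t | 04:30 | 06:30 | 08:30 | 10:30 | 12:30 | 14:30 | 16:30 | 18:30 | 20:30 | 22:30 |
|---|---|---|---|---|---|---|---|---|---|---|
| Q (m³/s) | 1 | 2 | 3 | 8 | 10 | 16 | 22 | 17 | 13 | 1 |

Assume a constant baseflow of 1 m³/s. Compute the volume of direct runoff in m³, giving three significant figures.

V ≈ 5.98 × 10^5 m³

Direct-runoff ordinates (Q − Q_b): 0.0, 1.0, 2.0, 7.0, 9.0, 15.0, 21.0, 16.0, 12.0, 0.0 m³/s.
ΣQ_DR = 83.00 m³/s.
With Δt = 2 h = 7200 s, V = ΣQ_DR · Δt = 83.00 × 7200 = 5.98 × 10^5 m³.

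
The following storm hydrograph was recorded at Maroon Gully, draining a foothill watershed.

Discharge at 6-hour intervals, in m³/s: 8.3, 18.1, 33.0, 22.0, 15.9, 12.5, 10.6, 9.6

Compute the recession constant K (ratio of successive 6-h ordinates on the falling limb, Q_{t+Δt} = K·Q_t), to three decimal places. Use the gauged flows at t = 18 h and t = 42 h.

K ≈ 0.813

Using the recession-limb readings at t = 18 h and t = 42 h: Q falls from 22.0 to 9.6 m³/s over 4 intervals.
K = (Q₂/Q₁)^(1/4) = (9.6/22.0)^(1/4) = 0.813.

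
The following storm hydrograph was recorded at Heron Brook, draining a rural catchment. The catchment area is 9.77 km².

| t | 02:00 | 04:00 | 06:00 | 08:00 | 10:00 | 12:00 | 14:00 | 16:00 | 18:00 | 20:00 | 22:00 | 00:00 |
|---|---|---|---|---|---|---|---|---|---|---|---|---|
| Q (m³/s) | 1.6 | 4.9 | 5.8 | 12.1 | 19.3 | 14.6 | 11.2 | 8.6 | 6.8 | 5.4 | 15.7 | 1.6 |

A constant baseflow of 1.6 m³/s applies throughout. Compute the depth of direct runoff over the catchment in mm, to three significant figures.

Direct runoff: 0.0, 3.3, 4.2, 10.5, 17.7, 13.0, 9.6, 7.0, 5.2, 3.8, 14.1, 0.0 m³/s; ΣQ_DR = 88.40 m³/s.
V = ΣQ_DR · Δt = 88.40 × 7200 s = 6.365 × 10^5 m³.
Over A = 9.77 km², depth = V / A = 65.1 mm.

d ≈ 65.1 mm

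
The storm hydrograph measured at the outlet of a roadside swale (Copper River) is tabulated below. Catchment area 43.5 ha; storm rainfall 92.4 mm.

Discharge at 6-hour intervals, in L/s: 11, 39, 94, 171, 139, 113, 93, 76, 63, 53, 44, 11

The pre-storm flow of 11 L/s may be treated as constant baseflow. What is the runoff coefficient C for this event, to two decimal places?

ΣQ_DR = 775.0 L/s; V = ΣQ_DR·Δt = 1.674 × 10^7 L.
Runoff depth d = V / A = 38.48 mm.
C = d / P = 38.48 / 92.4 = 0.42.

C ≈ 0.42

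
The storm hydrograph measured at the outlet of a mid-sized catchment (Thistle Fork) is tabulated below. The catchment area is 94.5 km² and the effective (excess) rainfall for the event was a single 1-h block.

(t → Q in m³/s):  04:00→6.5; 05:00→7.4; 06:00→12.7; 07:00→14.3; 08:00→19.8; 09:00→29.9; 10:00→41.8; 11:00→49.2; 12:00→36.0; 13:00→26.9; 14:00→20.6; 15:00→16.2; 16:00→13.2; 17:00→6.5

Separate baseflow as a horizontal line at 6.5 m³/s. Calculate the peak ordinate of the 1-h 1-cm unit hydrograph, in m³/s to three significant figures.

Direct runoff: 0.0, 0.9, 6.2, 7.8, 13.3, 23.4, 35.3, 42.7, 29.5, 20.4, 14.1, 9.7, 6.7, 0.0 m³/s; ΣQ_DR = 210.0 m³/s, peak = 42.7 m³/s.
Runoff depth d = ΣQ_DR·Δt / A = 210.0 × 3600 / (94.5 km²) = 8.000 mm.
The 1-cm UH is the DRH scaled by (10 mm)/d, so U_p = 42.7 × 10/8.000 = 53.4 m³/s.

U_p ≈ 53.4 m³/s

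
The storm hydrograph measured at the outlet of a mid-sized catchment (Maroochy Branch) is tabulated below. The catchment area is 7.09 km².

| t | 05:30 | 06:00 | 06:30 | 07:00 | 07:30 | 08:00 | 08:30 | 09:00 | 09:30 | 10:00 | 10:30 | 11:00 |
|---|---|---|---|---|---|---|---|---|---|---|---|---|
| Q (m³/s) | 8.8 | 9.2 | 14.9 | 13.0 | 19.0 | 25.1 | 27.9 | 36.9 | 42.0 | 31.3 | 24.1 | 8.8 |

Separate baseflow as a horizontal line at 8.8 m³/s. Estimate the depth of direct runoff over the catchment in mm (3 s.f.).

d ≈ 39.5 mm

Direct runoff: 0.0, 0.4, 6.1, 4.2, 10.2, 16.3, 19.1, 28.1, 33.2, 22.5, 15.3, 0.0 m³/s; ΣQ_DR = 155.4 m³/s.
V = ΣQ_DR · Δt = 155.4 × 1800 s = 2.797 × 10^5 m³.
Over A = 7.09 km², depth = V / A = 39.5 mm.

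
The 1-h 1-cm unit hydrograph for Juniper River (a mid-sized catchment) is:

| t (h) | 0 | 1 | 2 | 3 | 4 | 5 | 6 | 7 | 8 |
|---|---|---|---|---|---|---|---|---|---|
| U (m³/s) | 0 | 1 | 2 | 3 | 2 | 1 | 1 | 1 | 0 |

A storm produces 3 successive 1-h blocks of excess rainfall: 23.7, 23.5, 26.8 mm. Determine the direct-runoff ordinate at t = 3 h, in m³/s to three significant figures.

Q ≈ 14.5 m³/s

By discrete convolution, Q_j = Σ (P_i / 10 mm) · U_{j−i}.
At t = 3 h (j=3): Q = (23.7/10)·3 + (23.5/10)·2 + (26.8/10)·1 = 14.5 m³/s.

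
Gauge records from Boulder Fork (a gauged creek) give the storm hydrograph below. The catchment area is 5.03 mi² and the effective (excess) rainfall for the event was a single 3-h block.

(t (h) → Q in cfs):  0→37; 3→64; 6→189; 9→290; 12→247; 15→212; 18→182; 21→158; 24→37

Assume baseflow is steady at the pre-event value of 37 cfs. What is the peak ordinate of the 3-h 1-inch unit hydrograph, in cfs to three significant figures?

U_p ≈ 253 cfs

Direct runoff: 0.0, 27.0, 152.0, 253.0, 210.0, 175.0, 145.0, 121.0, 0.0 cfs; ΣQ_DR = 1083 cfs, peak = 253.0 cfs.
Runoff depth d = ΣQ_DR·Δt / A = 1083 × 10800 / (5.03 mi²) = 1.001 in.
The 1-inch UH is the DRH scaled by (1 in)/d, so U_p = 253.0 × 1/1.001 = 253 cfs.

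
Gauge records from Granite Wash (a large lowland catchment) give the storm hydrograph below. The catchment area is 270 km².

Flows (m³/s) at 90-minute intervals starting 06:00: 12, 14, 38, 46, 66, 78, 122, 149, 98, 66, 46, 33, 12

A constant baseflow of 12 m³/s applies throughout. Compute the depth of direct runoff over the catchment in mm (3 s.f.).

d ≈ 12.5 mm

Direct runoff: 0.0, 2.0, 26.0, 34.0, 54.0, 66.0, 110.0, 137.0, 86.0, 54.0, 34.0, 21.0, 0.0 m³/s; ΣQ_DR = 624.0 m³/s.
V = ΣQ_DR · Δt = 624.0 × 5400 s = 3.370 × 10^6 m³.
Over A = 270 km², depth = V / A = 12.5 mm.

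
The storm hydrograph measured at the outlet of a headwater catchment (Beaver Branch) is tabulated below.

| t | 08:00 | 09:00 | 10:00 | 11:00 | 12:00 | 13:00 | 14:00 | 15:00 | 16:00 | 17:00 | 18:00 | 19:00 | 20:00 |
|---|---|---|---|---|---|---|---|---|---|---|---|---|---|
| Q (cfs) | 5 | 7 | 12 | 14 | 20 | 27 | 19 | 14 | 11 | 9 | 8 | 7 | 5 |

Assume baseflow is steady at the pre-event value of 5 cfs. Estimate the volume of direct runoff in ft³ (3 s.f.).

Direct-runoff ordinates (Q − Q_b): 0.0, 2.0, 7.0, 9.0, 15.0, 22.0, 14.0, 9.0, 6.0, 4.0, 3.0, 2.0, 0.0 cfs.
ΣQ_DR = 93.00 cfs.
With Δt = 1 h = 3600 s, V = ΣQ_DR · Δt = 93.00 × 3600 = 3.35 × 10^5 ft³.

V ≈ 3.35 × 10^5 ft³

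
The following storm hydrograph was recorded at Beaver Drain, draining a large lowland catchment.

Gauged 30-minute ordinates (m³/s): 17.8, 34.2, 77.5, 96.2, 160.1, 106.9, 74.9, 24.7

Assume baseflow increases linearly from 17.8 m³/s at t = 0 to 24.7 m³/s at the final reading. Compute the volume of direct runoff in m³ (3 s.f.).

Direct-runoff ordinates (Q − Q_b): 0.00, 15.41, 57.73, 75.44, 138.36, 84.17, 51.19, 0.00 m³/s.
ΣQ_DR = 422.3 m³/s.
With Δt = 0.5 h = 1800 s, V = ΣQ_DR · Δt = 422.3 × 1800 = 7.60 × 10^5 m³.

V ≈ 7.60 × 10^5 m³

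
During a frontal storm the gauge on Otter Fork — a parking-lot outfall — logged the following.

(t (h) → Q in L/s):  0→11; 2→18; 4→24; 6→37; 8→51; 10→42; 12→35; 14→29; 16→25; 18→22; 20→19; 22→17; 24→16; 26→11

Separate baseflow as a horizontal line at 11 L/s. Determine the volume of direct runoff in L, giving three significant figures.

Direct-runoff ordinates (Q − Q_b): 0.0, 7.0, 13.0, 26.0, 40.0, 31.0, 24.0, 18.0, 14.0, 11.0, 8.0, 6.0, 5.0, 0.0 L/s.
ΣQ_DR = 203.0 L/s.
With Δt = 2 h = 7200 s, V = ΣQ_DR · Δt = 203.0 × 7200 = 1.46 × 10^6 L.

V ≈ 1.46 × 10^6 L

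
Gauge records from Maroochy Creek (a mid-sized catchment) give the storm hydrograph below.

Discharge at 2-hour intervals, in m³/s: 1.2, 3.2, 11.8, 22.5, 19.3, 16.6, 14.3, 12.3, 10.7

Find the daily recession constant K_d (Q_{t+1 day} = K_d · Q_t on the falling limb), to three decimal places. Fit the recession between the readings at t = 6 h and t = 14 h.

K_d ≈ 0.163

Between t = 6 h and t = 14 h the flow falls from 22.5 to 12.3 m³/s over 4×2 h = 8 h.
Per-interval ratio K = (12.3/22.5)^(1/4) = 0.8599; K_d = K^(24/2) = 0.163.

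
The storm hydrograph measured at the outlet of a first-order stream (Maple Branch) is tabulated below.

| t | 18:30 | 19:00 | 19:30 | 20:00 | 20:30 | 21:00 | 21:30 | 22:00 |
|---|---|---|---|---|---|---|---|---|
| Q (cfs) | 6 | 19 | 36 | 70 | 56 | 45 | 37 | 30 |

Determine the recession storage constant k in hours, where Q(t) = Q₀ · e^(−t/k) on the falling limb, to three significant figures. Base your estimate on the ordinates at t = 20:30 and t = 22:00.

k ≈ 2.40 h

On the falling limb, Q drops from 56 to 30 cfs between t = 20:30 and t = 22:00 (Δt = 1.5 h).
k = −Δt / ln(Q₂/Q₁) = −1.5 / ln(30/56) = 2.40 h.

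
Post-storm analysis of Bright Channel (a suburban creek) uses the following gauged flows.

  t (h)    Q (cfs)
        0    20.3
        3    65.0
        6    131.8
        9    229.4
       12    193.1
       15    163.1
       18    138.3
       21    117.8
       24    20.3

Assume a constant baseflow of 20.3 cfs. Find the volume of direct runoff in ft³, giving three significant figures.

Direct-runoff ordinates (Q − Q_b): 0.0, 44.7, 111.5, 209.1, 172.8, 142.8, 118.0, 97.5, 0.0 cfs.
ΣQ_DR = 896.4 cfs.
With Δt = 3 h = 10800 s, V = ΣQ_DR · Δt = 896.4 × 10800 = 9.68 × 10^6 ft³.

V ≈ 9.68 × 10^6 ft³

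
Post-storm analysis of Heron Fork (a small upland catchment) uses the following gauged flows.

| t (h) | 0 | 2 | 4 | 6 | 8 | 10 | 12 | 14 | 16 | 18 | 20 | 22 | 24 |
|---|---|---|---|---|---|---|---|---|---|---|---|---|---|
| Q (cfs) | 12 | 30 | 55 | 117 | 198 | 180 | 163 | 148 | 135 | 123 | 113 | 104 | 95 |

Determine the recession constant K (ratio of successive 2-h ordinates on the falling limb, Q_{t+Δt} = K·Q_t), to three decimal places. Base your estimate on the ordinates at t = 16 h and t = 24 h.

Using the recession-limb readings at t = 16 h and t = 24 h: Q falls from 135 to 95 cfs over 4 intervals.
K = (Q₂/Q₁)^(1/4) = (95/135)^(1/4) = 0.916.

K ≈ 0.916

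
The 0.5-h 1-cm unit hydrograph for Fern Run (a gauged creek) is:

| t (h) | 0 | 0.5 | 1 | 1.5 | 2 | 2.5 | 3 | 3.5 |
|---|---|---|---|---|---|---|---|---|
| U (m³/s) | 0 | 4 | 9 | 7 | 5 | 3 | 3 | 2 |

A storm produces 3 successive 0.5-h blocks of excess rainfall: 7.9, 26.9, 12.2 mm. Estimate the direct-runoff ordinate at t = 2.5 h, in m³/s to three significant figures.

Q ≈ 24.4 m³/s

By discrete convolution, Q_j = Σ (P_i / 10 mm) · U_{j−i}.
At t = 2.5 h (j=5): Q = (7.9/10)·3 + (26.9/10)·5 + (12.2/10)·7 = 24.4 m³/s.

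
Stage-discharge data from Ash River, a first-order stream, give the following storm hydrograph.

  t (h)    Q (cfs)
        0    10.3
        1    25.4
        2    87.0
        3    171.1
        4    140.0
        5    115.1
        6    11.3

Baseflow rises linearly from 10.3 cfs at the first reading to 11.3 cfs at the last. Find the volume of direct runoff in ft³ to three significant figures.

V ≈ 1.74 × 10^6 ft³

Direct-runoff ordinates (Q − Q_b): 0.00, 14.93, 76.37, 160.30, 129.03, 103.97, 0.00 cfs.
ΣQ_DR = 484.6 cfs.
With Δt = 1 h = 3600 s, V = ΣQ_DR · Δt = 484.6 × 3600 = 1.74 × 10^6 ft³.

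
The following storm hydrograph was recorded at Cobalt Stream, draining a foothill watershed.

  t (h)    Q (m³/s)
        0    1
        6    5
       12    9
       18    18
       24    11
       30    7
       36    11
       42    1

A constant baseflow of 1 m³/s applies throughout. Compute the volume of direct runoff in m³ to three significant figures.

V ≈ 1.19 × 10^6 m³

Direct-runoff ordinates (Q − Q_b): 0.0, 4.0, 8.0, 17.0, 10.0, 6.0, 10.0, 0.0 m³/s.
ΣQ_DR = 55.00 m³/s.
With Δt = 6 h = 21600 s, V = ΣQ_DR · Δt = 55.00 × 21600 = 1.19 × 10^6 m³.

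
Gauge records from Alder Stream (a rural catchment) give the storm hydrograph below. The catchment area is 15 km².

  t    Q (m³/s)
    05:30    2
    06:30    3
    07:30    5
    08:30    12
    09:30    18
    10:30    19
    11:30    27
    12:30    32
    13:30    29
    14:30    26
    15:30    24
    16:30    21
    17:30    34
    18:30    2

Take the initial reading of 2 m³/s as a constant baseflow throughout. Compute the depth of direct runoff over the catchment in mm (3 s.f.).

d ≈ 54.2 mm

Direct runoff: 0.0, 1.0, 3.0, 10.0, 16.0, 17.0, 25.0, 30.0, 27.0, 24.0, 22.0, 19.0, 32.0, 0.0 m³/s; ΣQ_DR = 226.0 m³/s.
V = ΣQ_DR · Δt = 226.0 × 3600 s = 8.136 × 10^5 m³.
Over A = 15 km², depth = V / A = 54.2 mm.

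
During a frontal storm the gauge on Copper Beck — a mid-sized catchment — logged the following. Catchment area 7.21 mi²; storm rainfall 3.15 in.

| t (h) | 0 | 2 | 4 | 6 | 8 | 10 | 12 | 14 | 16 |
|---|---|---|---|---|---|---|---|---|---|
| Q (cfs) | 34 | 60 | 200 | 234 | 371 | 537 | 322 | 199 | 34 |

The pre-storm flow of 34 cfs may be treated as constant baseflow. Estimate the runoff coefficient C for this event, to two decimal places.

C ≈ 0.23

ΣQ_DR = 1685 cfs; V = ΣQ_DR·Δt = 1.213 × 10^7 ft³.
Runoff depth d = V / A = 0.7243 in.
C = d / P = 0.7243 / 3.15 = 0.23.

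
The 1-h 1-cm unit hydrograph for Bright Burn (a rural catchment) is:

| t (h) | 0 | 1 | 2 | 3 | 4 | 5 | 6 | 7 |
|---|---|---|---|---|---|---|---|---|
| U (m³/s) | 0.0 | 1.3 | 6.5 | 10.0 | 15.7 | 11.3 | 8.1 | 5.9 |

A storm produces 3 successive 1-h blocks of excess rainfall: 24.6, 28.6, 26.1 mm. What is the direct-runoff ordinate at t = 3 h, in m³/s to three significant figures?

By discrete convolution, Q_j = Σ (P_i / 10 mm) · U_{j−i}.
At t = 3 h (j=3): Q = (24.6/10)·10.0 + (28.6/10)·6.5 + (26.1/10)·1.3 = 46.6 m³/s.

Q ≈ 46.6 m³/s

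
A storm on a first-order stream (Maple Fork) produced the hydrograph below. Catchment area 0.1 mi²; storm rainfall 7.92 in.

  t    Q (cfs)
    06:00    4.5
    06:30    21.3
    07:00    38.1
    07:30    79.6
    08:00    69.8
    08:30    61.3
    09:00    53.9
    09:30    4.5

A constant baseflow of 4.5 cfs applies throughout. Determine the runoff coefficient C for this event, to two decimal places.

C ≈ 0.29

ΣQ_DR = 297.0 cfs; V = ΣQ_DR·Δt = 5.346 × 10^5 ft³.
Runoff depth d = V / A = 2.301 in.
C = d / P = 2.301 / 7.92 = 0.29.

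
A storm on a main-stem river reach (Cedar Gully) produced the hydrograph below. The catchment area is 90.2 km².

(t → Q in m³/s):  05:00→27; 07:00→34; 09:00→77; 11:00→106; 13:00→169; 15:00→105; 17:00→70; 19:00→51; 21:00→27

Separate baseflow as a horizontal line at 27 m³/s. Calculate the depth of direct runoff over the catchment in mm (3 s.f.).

d ≈ 33.8 mm

Direct runoff: 0.0, 7.0, 50.0, 79.0, 142.0, 78.0, 43.0, 24.0, 0.0 m³/s; ΣQ_DR = 423.0 m³/s.
V = ΣQ_DR · Δt = 423.0 × 7200 s = 3.046 × 10^6 m³.
Over A = 90.2 km², depth = V / A = 33.8 mm.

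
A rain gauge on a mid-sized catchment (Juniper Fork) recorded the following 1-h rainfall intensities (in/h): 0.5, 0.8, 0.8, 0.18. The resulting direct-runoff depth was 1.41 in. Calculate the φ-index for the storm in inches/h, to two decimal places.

Only the 3 blocks with intensity above φ contribute runoff: 0.5, 0.8, 0.8 in/h.
Σ(I−φ)·Δt = d  ⇒  (0.5+0.8+0.8 − 3φ)·1 = 1.41
φ = (2.100 − 1.41/1) / 3 = 0.23 in/h.

φ ≈ 0.23 in/h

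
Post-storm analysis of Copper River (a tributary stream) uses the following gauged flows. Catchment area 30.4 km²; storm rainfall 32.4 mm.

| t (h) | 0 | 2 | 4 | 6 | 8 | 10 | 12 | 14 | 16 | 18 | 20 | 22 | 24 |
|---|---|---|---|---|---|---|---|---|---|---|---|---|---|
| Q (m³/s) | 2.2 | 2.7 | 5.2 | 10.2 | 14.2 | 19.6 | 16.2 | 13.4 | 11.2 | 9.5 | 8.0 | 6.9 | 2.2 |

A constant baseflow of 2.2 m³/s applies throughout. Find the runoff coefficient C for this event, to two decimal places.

ΣQ_DR = 92.90 m³/s; V = ΣQ_DR·Δt = 6.689 × 10^5 m³.
Runoff depth d = V / A = 22.00 mm.
C = d / P = 22.00 / 32.4 = 0.68.

C ≈ 0.68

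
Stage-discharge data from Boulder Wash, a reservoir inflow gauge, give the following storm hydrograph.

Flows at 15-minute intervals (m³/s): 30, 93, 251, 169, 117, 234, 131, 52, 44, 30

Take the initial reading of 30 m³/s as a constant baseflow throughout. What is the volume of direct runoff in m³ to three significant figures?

Direct-runoff ordinates (Q − Q_b): 0.0, 63.0, 221.0, 139.0, 87.0, 204.0, 101.0, 22.0, 14.0, 0.0 m³/s.
ΣQ_DR = 851.0 m³/s.
With Δt = 0.25 h = 900 s, V = ΣQ_DR · Δt = 851.0 × 900 = 7.66 × 10^5 m³.

V ≈ 7.66 × 10^5 m³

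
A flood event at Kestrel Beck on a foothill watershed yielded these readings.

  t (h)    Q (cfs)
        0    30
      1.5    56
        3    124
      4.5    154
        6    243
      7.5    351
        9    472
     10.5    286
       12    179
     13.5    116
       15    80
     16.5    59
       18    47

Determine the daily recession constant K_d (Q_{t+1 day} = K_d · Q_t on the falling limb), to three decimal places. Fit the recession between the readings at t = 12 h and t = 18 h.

K_d ≈ 0.005

Between t = 12 h and t = 18 h the flow falls from 179 to 47 cfs over 4×1.5 h = 6 h.
Per-interval ratio K = (47/179)^(1/4) = 0.7158; K_d = K^(24/1.5) = 0.005.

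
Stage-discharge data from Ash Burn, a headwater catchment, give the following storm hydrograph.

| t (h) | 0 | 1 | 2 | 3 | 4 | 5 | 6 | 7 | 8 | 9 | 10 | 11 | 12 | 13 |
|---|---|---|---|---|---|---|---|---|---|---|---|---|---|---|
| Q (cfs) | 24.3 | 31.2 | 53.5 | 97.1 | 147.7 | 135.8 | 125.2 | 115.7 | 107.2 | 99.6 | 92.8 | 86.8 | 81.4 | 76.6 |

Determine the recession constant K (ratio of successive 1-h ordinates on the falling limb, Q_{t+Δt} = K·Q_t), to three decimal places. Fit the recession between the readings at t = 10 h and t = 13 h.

Using the recession-limb readings at t = 10 h and t = 13 h: Q falls from 92.8 to 76.6 cfs over 3 intervals.
K = (Q₂/Q₁)^(1/3) = (76.6/92.8)^(1/3) = 0.938.

K ≈ 0.938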